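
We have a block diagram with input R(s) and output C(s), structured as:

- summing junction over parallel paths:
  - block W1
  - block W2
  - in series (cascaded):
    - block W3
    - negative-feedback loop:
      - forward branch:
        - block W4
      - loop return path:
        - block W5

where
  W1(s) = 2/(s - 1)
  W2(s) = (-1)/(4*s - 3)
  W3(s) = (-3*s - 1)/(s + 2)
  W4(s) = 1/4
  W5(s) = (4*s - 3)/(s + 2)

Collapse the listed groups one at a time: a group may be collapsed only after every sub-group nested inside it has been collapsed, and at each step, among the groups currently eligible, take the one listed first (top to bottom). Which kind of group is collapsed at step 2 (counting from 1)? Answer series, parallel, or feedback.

[1] close the feedback loop around W4, W5
[2] reduce the series chain W3, [W4/(1+W4*W5)]
[3] add W1, W2, (W3*[W4/(1+W4*W5)]) (parallel)
Step 2 collapses a series group.

Final answer: series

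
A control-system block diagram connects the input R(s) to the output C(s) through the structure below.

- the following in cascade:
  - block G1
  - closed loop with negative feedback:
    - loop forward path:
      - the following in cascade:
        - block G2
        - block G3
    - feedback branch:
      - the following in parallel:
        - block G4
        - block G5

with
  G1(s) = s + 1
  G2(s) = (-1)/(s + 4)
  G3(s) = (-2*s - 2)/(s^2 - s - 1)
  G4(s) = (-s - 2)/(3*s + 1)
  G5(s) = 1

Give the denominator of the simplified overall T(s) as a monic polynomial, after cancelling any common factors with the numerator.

Step 1 - combine G2, G3 in series: (2*s + 2)/(s^3 + 3*s^2 - 5*s - 4)
Step 2 - combine G4, G5 in parallel: (2*s - 1)/(3*s + 1)
Step 3 - close the feedback loop around (G2*G3), (G4+G5): (6*s^2 + 8*s + 2)/(3*s^4 + 10*s^3 - 8*s^2 - 15*s - 6)
Step 4 - series reduction of G1, [(G2*G3)/(1+(G2*G3)*(G4+G5))]: (6*s^3 + 14*s^2 + 10*s + 2)/(3*s^4 + 10*s^3 - 8*s^2 - 15*s - 6)
The result of step 4 is T(s) in lowest terms. Its denominator has leading coefficient 3; dividing the denominator through by 3 makes it monic.

Answer: s^4 + 10*s^3/3 - 8*s^2/3 - 5*s - 2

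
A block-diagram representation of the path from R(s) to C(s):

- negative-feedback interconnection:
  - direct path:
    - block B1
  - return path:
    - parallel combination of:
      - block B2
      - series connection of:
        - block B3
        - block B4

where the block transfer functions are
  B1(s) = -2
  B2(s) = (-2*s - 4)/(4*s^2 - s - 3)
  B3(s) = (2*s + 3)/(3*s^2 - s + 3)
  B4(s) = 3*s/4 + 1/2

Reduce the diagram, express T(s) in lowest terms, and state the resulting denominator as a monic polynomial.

1. series reduction of B3, B4, giving (6*s^2 + 13*s + 6)/(12*s^2 - 4*s + 12)
2. combine B2, (B3*B4) in parallel, giving (24*s^4 + 22*s^3 - 47*s^2 - 53*s - 66)/(48*s^4 - 28*s^3 + 16*s^2 - 36)
3. close the feedback loop around B1, (B2+(B3*B4)), giving (48*s^4 - 28*s^3 + 16*s^2 - 36)/(36*s^3 - 55*s^2 - 53*s - 48)
The result of step 3 is T(s) in lowest terms. Its denominator has leading coefficient 36; dividing the denominator through by 36 makes it monic.

Therefore the answer is s^3 - 55*s^2/36 - 53*s/36 - 4/3.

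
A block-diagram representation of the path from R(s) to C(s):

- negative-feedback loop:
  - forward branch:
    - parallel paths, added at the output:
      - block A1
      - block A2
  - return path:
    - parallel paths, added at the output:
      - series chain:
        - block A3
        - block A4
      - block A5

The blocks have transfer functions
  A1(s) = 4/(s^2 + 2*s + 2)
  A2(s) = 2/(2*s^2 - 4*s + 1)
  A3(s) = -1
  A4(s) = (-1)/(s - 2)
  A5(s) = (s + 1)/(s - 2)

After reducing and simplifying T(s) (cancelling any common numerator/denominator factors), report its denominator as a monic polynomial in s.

Step 1 - combine A1, A2 in parallel; result (10*s^2 - 12*s + 8)/(2*s^4 - 3*s^2 - 6*s + 2)
Step 2 - cascade A3, A4; result 1/(s - 2)
Step 3 - sum the parallel branches (A3*A4), A5; result (s + 2)/(s - 2)
Step 4 - feedback reduction of (A1+A2), ((A3*A4)+A5); result (10*s^3 - 32*s^2 + 32*s - 16)/(2*s^5 - 4*s^4 + 7*s^3 + 8*s^2 - 2*s + 12)
T(s) is the step-4 result (common factors already cancelled). Leading coefficient of the denominator: 2. Divide through by 2 for the monic polynomial.

Therefore the answer is s^5 - 2*s^4 + 7*s^3/2 + 4*s^2 - s + 6.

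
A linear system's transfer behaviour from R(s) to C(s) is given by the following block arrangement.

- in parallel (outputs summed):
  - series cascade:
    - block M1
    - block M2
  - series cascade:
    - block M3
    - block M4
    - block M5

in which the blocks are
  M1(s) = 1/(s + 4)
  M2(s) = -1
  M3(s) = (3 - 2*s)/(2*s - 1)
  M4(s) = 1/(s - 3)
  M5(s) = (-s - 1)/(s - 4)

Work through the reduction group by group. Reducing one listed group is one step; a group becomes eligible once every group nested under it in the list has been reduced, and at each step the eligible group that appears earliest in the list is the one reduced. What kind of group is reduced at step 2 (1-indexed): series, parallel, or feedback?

Answer: series

Working:
Step 1: series reduction of M1, M2
Step 2: combine M3, M4, M5 in series
Step 3: add (M1*M2), (M3*M4*M5) (parallel)
At step 2 the group reduced is series.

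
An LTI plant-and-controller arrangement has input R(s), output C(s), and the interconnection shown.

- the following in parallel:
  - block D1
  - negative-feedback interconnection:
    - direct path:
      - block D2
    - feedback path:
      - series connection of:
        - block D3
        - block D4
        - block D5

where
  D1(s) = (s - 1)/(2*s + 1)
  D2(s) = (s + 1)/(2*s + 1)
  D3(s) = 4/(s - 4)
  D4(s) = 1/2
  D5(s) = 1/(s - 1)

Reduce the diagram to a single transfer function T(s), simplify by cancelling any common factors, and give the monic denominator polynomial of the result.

Reducing step by step:

1. reduce the series chain D3, D4, D5; result 2/(s^2 - 5*s + 4)
2. apply the feedback formula to D2, (D3*D4*D5); result (s^3 - 4*s^2 - s + 4)/(2*s^3 - 9*s^2 + 5*s + 6)
3. add D1, [D2/(1+D2*(D3*D4*D5))] (parallel); result (4*s^4 - 18*s^3 + 8*s^2 + 8*s - 2)/(4*s^4 - 16*s^3 + s^2 + 17*s + 6)
No further cancellation is possible in the step-3 result, so that is T(s). Its denominator becomes monic after dividing by the leading coefficient 4.

Answer: s^4 - 4*s^3 + s^2/4 + 17*s/4 + 3/2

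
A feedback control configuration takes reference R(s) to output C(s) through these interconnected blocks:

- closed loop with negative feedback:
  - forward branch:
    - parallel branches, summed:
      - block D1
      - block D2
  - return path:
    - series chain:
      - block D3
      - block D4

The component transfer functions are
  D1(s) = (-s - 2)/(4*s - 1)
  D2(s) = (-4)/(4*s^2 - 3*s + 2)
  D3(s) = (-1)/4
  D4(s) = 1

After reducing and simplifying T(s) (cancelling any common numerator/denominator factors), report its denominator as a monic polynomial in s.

1. add D1, D2 (parallel) gives (-4*s^3 - 5*s^2 - 12*s)/(16*s^3 - 16*s^2 + 11*s - 2)
2. multiply D3, D4 (series) gives (-1)/4
3. close the feedback loop around (D1+D2), (D3*D4) gives (-16*s^3 - 20*s^2 - 48*s)/(68*s^3 - 59*s^2 + 56*s - 8)
The result of step 3 is T(s) in lowest terms. Its denominator has leading coefficient 68; dividing the denominator through by 68 makes it monic.

Final answer: s^3 - 59*s^2/68 + 14*s/17 - 2/17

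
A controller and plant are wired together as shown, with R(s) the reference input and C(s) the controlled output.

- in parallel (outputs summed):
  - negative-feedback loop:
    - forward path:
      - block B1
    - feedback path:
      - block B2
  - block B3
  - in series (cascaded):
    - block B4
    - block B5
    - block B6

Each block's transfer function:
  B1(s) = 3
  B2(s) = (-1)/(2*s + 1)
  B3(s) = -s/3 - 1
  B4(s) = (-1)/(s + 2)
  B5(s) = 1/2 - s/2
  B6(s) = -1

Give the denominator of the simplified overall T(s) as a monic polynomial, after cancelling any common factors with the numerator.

Answer: s^2 + s - 2

Working:
[1] apply the feedback formula to B1, B2, giving (6*s + 3)/(2*s - 2)
[2] multiply B4, B5, B6 (series), giving (1 - s)/(2*s + 4)
[3] sum the parallel branches [B1/(1+B1*B2)], B3, (B4*B5*B6), giving (-2*s^3 + 7*s^2 + 49*s + 27)/(6*s^2 + 6*s - 12)
The result of step 3 is T(s) in lowest terms. Its denominator has leading coefficient 6; dividing the denominator through by 6 makes it monic.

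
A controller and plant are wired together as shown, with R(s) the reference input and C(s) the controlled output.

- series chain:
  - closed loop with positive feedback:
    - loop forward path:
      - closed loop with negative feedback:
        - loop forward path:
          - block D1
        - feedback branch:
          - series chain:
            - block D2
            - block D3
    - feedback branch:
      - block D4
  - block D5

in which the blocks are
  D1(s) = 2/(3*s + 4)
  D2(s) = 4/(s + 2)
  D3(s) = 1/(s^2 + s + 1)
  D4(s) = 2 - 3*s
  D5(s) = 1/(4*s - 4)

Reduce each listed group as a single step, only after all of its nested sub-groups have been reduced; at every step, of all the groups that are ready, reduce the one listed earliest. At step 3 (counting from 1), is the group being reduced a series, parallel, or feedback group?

Answer: feedback

Working:
Step 1 - series reduction of D2, D3
Step 2 - feedback reduction of D1, (D2*D3)
Step 3 - reduce the feedback loop with forward [D1/(1+D1*(D2*D3))] and return D4
Step 4 - multiply [[D1/(1+D1*(D2*D3))]/(1-[D1/(1+D1*(D2*D3))]*D4)], D5 (series)
Step 3 collapses a feedback group.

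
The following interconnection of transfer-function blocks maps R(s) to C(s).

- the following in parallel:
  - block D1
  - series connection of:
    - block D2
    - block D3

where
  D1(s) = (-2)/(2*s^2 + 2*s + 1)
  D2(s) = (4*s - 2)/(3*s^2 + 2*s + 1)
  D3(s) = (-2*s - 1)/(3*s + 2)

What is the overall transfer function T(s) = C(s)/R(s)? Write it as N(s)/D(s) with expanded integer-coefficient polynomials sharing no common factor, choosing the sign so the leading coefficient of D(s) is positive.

Step 1: reduce the series chain D2, D3, giving (2 - 8*s^2)/(9*s^3 + 12*s^2 + 7*s + 2)
Step 2: combine D1, (D2*D3) in parallel - this is the overall T(s), already in the required normalized form

Therefore the answer is (-16*s^4 - 34*s^3 - 28*s^2 - 10*s - 2)/(18*s^5 + 42*s^4 + 47*s^3 + 30*s^2 + 11*s + 2).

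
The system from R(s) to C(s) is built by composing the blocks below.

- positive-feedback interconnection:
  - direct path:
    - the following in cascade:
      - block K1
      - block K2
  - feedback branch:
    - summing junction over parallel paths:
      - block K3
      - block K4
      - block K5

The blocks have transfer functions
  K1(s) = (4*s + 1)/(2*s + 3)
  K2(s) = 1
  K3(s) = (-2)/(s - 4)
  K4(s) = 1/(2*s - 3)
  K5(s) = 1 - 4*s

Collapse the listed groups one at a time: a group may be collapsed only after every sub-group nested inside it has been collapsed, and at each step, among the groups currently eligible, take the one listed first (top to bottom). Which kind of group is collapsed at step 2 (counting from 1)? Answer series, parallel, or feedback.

Step 1. reduce the series chain K1, K2
Step 2. parallel reduction of K3, K4, K5
Step 3. apply the feedback formula to (K1*K2), (K3+K4+K5)
Step 2 collapses a parallel group.

Hence the answer: parallel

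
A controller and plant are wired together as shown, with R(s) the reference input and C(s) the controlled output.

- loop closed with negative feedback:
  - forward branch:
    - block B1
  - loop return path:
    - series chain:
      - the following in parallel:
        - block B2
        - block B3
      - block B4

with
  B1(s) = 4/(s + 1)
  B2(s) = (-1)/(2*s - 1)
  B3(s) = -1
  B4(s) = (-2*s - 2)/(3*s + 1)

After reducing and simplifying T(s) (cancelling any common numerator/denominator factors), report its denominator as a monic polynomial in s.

1. reduce the parallel group B2, B3, giving (-2*s)/(2*s - 1)
2. combine (B2+B3), B4 in series, giving (4*s^2 + 4*s)/(6*s^2 - s - 1)
3. feedback reduction of B1, ((B2+B3)*B4), giving (24*s^2 - 4*s - 4)/(6*s^3 + 21*s^2 + 14*s - 1)
T(s) is the step-3 result (common factors already cancelled). Leading coefficient of the denominator: 6. Divide through by 6 for the monic polynomial.

Therefore the answer is s^3 + 7*s^2/2 + 7*s/3 - 1/6.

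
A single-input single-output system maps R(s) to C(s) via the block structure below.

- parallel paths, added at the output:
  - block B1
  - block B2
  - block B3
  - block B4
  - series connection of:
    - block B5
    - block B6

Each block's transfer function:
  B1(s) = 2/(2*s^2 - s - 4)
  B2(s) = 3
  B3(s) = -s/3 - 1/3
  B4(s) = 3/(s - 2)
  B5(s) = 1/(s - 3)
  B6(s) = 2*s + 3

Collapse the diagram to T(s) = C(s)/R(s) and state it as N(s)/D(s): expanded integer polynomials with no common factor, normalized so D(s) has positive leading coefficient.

1. combine B5, B6 in series = (2*s + 3)/(s - 3)
2. reduce the parallel group B1, B2, B3, B4, (B5*B6) - this is the overall T(s), already in the required normalized form

Final answer: (-2*s^5 + 39*s^4 - 95*s^3 - 24*s^2 + 127*s + 24)/(6*s^4 - 33*s^3 + 39*s^2 + 42*s - 72)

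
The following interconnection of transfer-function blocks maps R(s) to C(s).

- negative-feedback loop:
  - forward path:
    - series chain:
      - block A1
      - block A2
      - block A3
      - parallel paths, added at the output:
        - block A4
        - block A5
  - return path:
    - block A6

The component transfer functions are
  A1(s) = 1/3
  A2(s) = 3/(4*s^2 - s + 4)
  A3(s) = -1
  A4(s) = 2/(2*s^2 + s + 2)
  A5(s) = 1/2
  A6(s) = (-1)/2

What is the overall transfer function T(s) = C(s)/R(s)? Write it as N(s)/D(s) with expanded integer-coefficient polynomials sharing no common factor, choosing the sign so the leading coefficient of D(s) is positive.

Step 1 - add A4, A5 (parallel) = (2*s^2 + s + 6)/(4*s^2 + 2*s + 4)
Step 2 - multiply A1, A2, A3, (A4+A5) (series) = (-2*s^2 - s - 6)/(16*s^4 + 4*s^3 + 30*s^2 + 4*s + 16)
Step 3 - reduce the feedback loop with forward (A1*A2*A3*(A4+A5)) and return A6 - this is the overall T(s), already in the required normalized form

Hence the answer: (-4*s^2 - 2*s - 12)/(32*s^4 + 8*s^3 + 62*s^2 + 9*s + 38)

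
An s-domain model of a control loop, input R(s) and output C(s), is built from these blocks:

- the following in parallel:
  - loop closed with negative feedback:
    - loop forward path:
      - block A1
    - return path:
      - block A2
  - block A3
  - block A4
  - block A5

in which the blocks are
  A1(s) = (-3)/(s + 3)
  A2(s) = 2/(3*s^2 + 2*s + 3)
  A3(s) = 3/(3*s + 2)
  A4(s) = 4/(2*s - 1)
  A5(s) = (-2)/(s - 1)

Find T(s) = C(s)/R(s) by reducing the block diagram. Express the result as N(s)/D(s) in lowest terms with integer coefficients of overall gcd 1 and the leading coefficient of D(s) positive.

Answer: (-36*s^5 + 30*s^4 - 111*s^3 - 83*s^2 - 39*s - 21)/(18*s^6 + 51*s^5 - 10*s^4 - 54*s^3 - 20*s^2 + 9*s + 6)

Working:
[1] close the feedback loop around A1, A2 = (-9*s^2 - 6*s - 9)/(3*s^3 + 11*s^2 + 9*s + 3)
[2] combine [A1/(1+A1*A2)], A3, A4, A5 in parallel, giving the overall T(s)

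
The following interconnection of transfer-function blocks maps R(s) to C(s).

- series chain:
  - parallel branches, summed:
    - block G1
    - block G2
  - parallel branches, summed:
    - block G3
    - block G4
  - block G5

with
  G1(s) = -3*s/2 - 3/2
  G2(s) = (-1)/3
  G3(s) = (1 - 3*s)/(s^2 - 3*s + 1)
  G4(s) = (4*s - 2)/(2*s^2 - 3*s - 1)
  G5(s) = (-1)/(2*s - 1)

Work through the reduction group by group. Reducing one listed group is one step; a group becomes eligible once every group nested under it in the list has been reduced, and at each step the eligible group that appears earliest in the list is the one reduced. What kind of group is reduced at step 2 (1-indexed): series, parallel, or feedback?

Reducing step by step:

1. parallel reduction of G1, G2
2. parallel reduction of G3, G4
3. reduce the series chain (G1+G2), (G3+G4), G5
At step 2 the group reduced is parallel.

Answer: parallel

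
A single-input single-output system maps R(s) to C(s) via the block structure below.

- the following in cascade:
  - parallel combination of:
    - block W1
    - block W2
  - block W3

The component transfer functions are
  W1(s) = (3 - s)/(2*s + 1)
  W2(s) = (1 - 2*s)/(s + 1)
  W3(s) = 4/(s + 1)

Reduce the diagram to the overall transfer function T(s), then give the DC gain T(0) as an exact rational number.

(1) combine W1, W2 in parallel gives (-5*s^2 + 2*s + 4)/(2*s^2 + 3*s + 1)
(2) series reduction of (W1+W2), W3 gives (-20*s^2 + 8*s + 16)/(2*s^3 + 5*s^2 + 4*s + 1)
Step 2 gives the overall T(s). Then T(0) = 16/1 = 16.

Therefore the answer is 16.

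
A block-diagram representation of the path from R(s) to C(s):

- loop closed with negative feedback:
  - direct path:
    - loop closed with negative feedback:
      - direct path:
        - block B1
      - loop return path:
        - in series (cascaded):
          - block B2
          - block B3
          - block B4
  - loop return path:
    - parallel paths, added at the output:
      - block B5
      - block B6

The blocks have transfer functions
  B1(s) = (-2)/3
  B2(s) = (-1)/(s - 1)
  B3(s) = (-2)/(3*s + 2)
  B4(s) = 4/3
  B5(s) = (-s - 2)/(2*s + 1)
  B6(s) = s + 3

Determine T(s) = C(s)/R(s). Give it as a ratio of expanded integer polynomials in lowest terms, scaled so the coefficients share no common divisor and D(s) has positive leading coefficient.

Step 1 - series reduction of B2, B3, B4; result 8/(9*s^2 - 3*s - 6)
Step 2 - feedback reduction of B1, (B2*B3*B4); result (-18*s^2 + 6*s + 12)/(27*s^2 - 9*s - 34)
Step 3 - parallel reduction of B5, B6; result (2*s^2 + 6*s + 1)/(2*s + 1)
Step 4 - reduce the feedback loop with forward [B1/(1+B1*(B2*B3*B4))] and return (B5+B6); the result is T(s) itself (integer coefficients, no common factor, positive leading denominator coefficient)

Answer: (36*s^3 + 6*s^2 - 30*s - 12)/(36*s^4 + 42*s^3 - 51*s^2 - s + 22)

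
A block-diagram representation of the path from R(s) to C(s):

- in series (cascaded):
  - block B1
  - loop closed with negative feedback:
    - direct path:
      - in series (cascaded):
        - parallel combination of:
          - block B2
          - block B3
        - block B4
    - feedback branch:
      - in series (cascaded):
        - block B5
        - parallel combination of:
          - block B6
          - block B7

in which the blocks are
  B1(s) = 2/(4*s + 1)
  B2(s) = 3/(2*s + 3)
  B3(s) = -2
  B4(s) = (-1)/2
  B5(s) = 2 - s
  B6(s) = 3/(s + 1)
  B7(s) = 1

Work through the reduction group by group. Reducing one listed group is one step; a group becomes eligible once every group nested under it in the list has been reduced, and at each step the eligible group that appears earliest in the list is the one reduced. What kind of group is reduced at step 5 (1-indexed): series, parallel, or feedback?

Reducing step by step:

(1) combine B2, B3 in parallel
(2) reduce the series chain (B2+B3), B4
(3) sum the parallel branches B6, B7
(4) cascade B5, (B6+B7)
(5) close the feedback loop around ((B2+B3)*B4), (B5*(B6+B7))
(6) multiply B1, [((B2+B3)*B4)/(1+((B2+B3)*B4)*(B5*(B6+B7)))] (series)
The group at step 5 is a feedback group.

Answer: feedback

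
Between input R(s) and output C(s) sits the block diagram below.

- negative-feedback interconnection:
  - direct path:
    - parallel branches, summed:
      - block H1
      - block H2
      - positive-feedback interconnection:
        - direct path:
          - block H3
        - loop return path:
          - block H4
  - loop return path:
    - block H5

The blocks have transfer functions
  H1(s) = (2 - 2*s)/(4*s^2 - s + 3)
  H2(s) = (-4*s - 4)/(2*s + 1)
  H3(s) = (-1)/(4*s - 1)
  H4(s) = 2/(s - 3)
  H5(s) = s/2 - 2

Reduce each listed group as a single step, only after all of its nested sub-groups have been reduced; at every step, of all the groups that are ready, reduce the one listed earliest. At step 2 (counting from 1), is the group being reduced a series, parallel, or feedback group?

Step 1 - apply the feedback formula to H3, H4
Step 2 - reduce the parallel group H1, H2, [H3/(1-H3*H4)]
Step 3 - reduce the feedback loop with forward (H1+H2+[H3/(1-H3*H4)]) and return H5
At step 2 the group reduced is parallel.

Hence the answer: parallel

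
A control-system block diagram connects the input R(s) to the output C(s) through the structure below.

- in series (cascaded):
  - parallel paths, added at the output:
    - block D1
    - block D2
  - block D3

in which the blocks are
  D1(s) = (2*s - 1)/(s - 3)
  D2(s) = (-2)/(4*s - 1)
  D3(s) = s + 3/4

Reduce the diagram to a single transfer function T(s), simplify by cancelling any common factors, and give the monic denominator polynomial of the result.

(1) reduce the parallel group D1, D2: (8*s^2 - 8*s + 7)/(4*s^2 - 13*s + 3)
(2) cascade (D1+D2), D3: (32*s^3 - 8*s^2 + 4*s + 21)/(16*s^2 - 52*s + 12)
That last expression is T(s), already simplified. Scaling its denominator by 1/16 (the reciprocal of the leading coefficient) yields the monic denominator.

Hence the answer: s^2 - 13*s/4 + 3/4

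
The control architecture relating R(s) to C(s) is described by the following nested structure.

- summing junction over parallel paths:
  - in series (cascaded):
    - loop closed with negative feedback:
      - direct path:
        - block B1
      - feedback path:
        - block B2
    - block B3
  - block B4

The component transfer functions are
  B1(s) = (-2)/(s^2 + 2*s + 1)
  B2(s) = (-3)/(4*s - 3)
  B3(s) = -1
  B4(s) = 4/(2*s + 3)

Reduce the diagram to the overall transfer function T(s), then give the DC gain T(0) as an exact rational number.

Answer: -2/3

Working:
Step 1. collapse the loop (B1 forward, B2 return) gives (6 - 8*s)/(4*s^3 + 5*s^2 - 2*s + 3)
Step 2. combine [B1/(1+B1*B2)], B3 in series gives (8*s - 6)/(4*s^3 + 5*s^2 - 2*s + 3)
Step 3. sum the parallel branches ([B1/(1+B1*B2)]*B3), B4 gives (16*s^3 + 36*s^2 + 4*s - 6)/(8*s^4 + 22*s^3 + 11*s^2 + 9)
DC gain: substitute s = 0 into T(s) from step 3: T(0) = -6/9 = -2/3.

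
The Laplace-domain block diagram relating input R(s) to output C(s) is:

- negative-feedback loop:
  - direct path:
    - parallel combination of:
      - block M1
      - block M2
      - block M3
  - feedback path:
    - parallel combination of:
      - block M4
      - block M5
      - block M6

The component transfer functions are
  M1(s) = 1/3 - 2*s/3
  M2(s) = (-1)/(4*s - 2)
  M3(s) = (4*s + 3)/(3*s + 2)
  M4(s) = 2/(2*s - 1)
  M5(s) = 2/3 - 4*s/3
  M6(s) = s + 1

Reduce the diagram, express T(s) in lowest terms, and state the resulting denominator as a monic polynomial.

Reducing step by step:

Step 1: sum the parallel branches M1, M2, M3 gives (-24*s^3 + 56*s^2 + 13*s - 28)/(36*s^2 + 6*s - 12)
Step 2: parallel reduction of M4, M5, M6 gives (-2*s^2 + 11*s + 1)/(6*s - 3)
Step 3: apply the feedback formula to (M1+M2+M3), (M4+M5+M6) gives (-144*s^4 + 408*s^3 - 90*s^2 - 207*s + 84)/(48*s^5 - 376*s^4 + 782*s^3 + 183*s^2 - 385*s + 8)
The result of step 3 is T(s) in lowest terms. Its denominator has leading coefficient 48; dividing the denominator through by 48 makes it monic.

Answer: s^5 - 47*s^4/6 + 391*s^3/24 + 61*s^2/16 - 385*s/48 + 1/6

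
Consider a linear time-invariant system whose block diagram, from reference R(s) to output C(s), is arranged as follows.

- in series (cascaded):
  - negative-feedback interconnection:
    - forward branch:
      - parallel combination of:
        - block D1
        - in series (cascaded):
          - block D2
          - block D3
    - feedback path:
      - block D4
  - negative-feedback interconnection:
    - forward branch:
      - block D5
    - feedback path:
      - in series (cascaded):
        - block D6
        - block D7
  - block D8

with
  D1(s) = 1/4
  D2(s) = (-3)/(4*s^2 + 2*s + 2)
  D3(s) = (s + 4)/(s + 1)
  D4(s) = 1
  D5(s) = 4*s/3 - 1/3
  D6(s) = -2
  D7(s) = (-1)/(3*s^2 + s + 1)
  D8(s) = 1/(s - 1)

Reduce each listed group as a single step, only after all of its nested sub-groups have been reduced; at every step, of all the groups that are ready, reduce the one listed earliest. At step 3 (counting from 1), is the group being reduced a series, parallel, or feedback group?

Step 1: combine D2, D3 in series
Step 2: add D1, (D2*D3) (parallel)
Step 3: apply the feedback formula to (D1+(D2*D3)), D4
Step 4: reduce the series chain D6, D7
Step 5: collapse the loop (D5 forward, (D6*D7) return)
Step 6: combine [(D1+(D2*D3))/(1+(D1+(D2*D3))*D4)], [D5/(1+D5*(D6*D7))], D8 in series
At step 3 the group reduced is feedback.

Answer: feedback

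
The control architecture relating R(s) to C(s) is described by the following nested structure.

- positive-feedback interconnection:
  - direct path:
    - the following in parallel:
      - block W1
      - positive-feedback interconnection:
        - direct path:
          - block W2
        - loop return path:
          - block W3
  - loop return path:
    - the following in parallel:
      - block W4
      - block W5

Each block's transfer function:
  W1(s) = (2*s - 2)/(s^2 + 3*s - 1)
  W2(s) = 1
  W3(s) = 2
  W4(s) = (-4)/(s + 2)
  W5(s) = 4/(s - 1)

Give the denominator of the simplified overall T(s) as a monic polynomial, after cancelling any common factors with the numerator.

Step 1. collapse the loop (W2 forward, W3 return): -1
Step 2. reduce the parallel group W1, [W2/(1-W2*W3)]: (-s^2 - s - 1)/(s^2 + 3*s - 1)
Step 3. sum the parallel branches W4, W5: 12/(s^2 + s - 2)
Step 4. collapse the loop ((W1+[W2/(1-W2*W3)]) forward, (W4+W5) return): (-s^4 - 2*s^3 + s + 2)/(s^4 + 4*s^3 + 12*s^2 + 5*s + 14)
T(s) is the step-4 result (common factors already cancelled). Leading coefficient of the denominator: 1, so no rescaling is needed.

Answer: s^4 + 4*s^3 + 12*s^2 + 5*s + 14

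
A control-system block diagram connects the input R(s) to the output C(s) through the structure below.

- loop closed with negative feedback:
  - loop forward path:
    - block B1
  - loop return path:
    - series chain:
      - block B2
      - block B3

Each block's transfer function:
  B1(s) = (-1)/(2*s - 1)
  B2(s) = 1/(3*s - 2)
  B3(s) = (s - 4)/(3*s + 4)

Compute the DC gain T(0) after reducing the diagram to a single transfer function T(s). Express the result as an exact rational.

Reducing step by step:

[1] reduce the series chain B2, B3 = (s - 4)/(9*s^2 + 6*s - 8)
[2] collapse the loop (B1 forward, (B2*B3) return) = (-9*s^2 - 6*s + 8)/(18*s^3 + 3*s^2 - 23*s + 12)
That last expression is T(s); at s = 0 only the constant terms survive, so T(0) = 8/12 = 2/3.

Answer: 2/3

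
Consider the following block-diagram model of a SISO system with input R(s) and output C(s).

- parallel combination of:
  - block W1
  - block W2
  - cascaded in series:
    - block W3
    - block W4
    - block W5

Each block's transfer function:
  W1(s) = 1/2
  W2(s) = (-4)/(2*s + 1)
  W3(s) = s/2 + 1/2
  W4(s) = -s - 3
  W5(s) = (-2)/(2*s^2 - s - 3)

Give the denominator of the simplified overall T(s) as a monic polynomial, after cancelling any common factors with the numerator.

Answer: s^2 - s - 3/4

Working:
(1) multiply W3, W4, W5 (series) gives (s + 3)/(2*s - 3)
(2) parallel reduction of W1, W2, (W3*W4*W5) gives (8*s^2 - 6*s + 27)/(8*s^2 - 8*s - 6)
The result of step 2 is T(s) in lowest terms. Its denominator has leading coefficient 8; dividing the denominator through by 8 makes it monic.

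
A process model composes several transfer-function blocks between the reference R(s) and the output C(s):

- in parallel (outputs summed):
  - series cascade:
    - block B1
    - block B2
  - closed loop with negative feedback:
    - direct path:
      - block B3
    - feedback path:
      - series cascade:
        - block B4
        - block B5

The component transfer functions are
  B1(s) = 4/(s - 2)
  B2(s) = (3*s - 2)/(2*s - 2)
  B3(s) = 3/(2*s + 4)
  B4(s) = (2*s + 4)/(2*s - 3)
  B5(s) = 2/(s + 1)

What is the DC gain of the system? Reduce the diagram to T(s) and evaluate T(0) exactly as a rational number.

[1] cascade B1, B2 -> (6*s - 4)/(s^2 - 3*s + 2)
[2] combine B4, B5 in series -> (4*s + 8)/(2*s^2 - s - 3)
[3] close the feedback loop around B3, (B4*B5) -> (6*s^2 - 3*s - 9)/(4*s^3 + 6*s^2 + 2*s + 12)
[4] add (B1*B2), [B3/(1+B3*(B4*B5))] (parallel) -> (30*s^4 - s^3 + 85*s - 66)/(4*s^5 - 6*s^4 - 8*s^3 + 18*s^2 - 32*s + 24)
The step-4 result is T(s). Setting s = 0: T(0) = -66/24 = -11/4.

Hence the answer: -11/4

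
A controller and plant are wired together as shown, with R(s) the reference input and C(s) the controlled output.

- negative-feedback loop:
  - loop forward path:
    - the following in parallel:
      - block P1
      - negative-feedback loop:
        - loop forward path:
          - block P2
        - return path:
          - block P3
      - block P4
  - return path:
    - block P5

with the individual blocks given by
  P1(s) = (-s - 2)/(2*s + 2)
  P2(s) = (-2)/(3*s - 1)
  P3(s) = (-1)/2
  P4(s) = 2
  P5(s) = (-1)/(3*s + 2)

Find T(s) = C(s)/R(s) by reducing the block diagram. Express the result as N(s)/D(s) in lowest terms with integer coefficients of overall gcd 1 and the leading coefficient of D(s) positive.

The answer is (27*s^3 + 24*s^2 - 8*s - 8)/(18*s^3 + 21*s^2 + 10*s + 4).

Reasoning:
1. reduce the feedback loop with forward P2 and return P3; result (-2)/(3*s)
2. add P1, [P2/(1+P2*P3)], P4 (parallel); result (9*s^2 + 2*s - 4)/(6*s^2 + 6*s)
3. apply the feedback formula to (P1+[P2/(1+P2*P3)]+P4), P5: this yields T(s), and no further normalization is needed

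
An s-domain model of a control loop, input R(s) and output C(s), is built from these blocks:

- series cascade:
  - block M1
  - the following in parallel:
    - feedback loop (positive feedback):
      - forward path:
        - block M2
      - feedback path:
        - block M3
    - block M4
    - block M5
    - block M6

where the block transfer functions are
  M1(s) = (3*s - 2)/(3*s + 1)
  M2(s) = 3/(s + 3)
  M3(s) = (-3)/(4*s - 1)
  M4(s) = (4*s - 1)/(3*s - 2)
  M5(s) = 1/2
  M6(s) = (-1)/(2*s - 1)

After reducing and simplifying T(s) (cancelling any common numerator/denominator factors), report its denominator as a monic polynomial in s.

Reducing step by step:

1. feedback reduction of M2, M3; result (12*s - 3)/(4*s^2 + 11*s + 6)
2. reduce the parallel group [M2/(1-M2*M3)], M4, M5, M6; result (88*s^4 + 286*s^3 - 315*s^2 + 28*s + 36)/(48*s^4 + 76*s^3 - 66*s^2 - 40*s + 24)
3. multiply M1, ([M2/(1-M2*M3)]+M4+M5+M6) (series); result (88*s^4 + 286*s^3 - 315*s^2 + 28*s + 36)/(48*s^4 + 124*s^3 + 42*s^2 - 34*s - 12)
Step 3 gives the fully reduced T(s), with no common factor left to cancel. The denominator's leading coefficient is 48, so divide each of its coefficients by 48 to get the monic form.

Answer: s^4 + 31*s^3/12 + 7*s^2/8 - 17*s/24 - 1/4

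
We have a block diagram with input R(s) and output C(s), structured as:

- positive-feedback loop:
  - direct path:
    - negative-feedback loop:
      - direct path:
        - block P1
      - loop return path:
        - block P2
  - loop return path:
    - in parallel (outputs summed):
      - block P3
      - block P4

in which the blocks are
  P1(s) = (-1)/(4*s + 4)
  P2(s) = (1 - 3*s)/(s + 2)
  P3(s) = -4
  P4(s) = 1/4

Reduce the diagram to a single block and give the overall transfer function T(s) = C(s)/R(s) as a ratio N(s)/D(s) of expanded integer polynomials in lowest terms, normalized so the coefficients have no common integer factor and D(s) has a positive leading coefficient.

The answer is (-4*s - 8)/(16*s^2 + 45*s - 2).

Reasoning:
[1] reduce the feedback loop with forward P1 and return P2: (-s - 2)/(4*s^2 + 15*s + 7)
[2] add P3, P4 (parallel): (-15)/4
[3] reduce the feedback loop with forward [P1/(1+P1*P2)] and return (P3+P4), giving the overall T(s)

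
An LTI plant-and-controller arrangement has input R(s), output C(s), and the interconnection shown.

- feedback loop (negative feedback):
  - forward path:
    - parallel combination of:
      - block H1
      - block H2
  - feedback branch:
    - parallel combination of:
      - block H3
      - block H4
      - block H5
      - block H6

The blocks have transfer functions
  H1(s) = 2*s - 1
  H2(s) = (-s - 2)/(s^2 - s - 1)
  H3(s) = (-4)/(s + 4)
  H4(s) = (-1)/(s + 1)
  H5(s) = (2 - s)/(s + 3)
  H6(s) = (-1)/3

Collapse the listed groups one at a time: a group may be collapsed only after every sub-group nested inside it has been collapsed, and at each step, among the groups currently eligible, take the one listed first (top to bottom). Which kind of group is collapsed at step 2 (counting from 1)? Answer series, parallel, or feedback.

1. add H1, H2 (parallel)
2. parallel reduction of H3, H4, H5, H6
3. collapse the loop ((H1+H2) forward, (H3+H4+H5+H6) return)
The group at step 2 is a parallel group.

Hence the answer: parallel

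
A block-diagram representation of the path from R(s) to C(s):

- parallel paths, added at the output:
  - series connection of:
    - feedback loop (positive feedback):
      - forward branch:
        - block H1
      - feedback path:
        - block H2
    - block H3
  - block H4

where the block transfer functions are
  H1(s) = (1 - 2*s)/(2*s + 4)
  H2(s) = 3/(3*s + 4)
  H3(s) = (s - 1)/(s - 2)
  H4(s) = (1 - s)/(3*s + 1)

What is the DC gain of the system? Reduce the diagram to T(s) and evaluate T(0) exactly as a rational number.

Reducing step by step:

(1) apply the feedback formula to H1, H2 gives (-6*s^2 - 5*s + 4)/(6*s^2 + 26*s + 13)
(2) combine [H1/(1-H1*H2)], H3 in series gives (-6*s^3 + s^2 + 9*s - 4)/(6*s^3 + 14*s^2 - 39*s - 26)
(3) reduce the parallel group ([H1/(1-H1*H2)]*H3), H4 gives (-24*s^4 - 11*s^3 + 81*s^2 - 16*s - 30)/(18*s^4 + 48*s^3 - 103*s^2 - 117*s - 26)
DC gain: substitute s = 0 into T(s) from step 3: T(0) = -30/(-26) = 15/13.

Answer: 15/13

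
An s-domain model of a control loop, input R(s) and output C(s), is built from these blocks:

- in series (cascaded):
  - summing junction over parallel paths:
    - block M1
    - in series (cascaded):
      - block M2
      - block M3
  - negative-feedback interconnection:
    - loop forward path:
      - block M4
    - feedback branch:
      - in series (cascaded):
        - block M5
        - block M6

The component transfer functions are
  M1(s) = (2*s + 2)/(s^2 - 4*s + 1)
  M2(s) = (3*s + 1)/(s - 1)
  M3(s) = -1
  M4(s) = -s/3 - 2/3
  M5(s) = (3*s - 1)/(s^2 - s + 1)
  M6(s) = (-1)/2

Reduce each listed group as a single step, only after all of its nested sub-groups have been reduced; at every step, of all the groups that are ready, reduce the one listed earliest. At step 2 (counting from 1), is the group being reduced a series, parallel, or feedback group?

Reducing step by step:

Step 1: combine M2, M3 in series
Step 2: combine M1, (M2*M3) in parallel
Step 3: reduce the series chain M5, M6
Step 4: feedback reduction of M4, (M5*M6)
Step 5: series reduction of (M1+(M2*M3)), [M4/(1+M4*(M5*M6))]
So the answer for step 2 is parallel.

Answer: parallel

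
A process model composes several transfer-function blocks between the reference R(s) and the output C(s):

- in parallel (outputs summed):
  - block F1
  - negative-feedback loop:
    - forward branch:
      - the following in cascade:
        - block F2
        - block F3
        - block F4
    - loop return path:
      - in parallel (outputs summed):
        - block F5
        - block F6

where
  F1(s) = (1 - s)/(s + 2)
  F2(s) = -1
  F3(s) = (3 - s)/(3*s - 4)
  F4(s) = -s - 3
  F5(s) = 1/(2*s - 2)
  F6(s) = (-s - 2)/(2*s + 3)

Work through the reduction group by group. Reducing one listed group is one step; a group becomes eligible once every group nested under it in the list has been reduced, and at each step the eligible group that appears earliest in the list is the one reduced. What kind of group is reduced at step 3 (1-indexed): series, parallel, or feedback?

Step 1: combine F2, F3, F4 in series
Step 2: parallel reduction of F5, F6
Step 3: feedback reduction of (F2*F3*F4), (F5+F6)
Step 4: sum the parallel branches F1, [(F2*F3*F4)/(1+(F2*F3*F4)*(F5+F6))]
So the answer for step 3 is feedback.

Final answer: feedback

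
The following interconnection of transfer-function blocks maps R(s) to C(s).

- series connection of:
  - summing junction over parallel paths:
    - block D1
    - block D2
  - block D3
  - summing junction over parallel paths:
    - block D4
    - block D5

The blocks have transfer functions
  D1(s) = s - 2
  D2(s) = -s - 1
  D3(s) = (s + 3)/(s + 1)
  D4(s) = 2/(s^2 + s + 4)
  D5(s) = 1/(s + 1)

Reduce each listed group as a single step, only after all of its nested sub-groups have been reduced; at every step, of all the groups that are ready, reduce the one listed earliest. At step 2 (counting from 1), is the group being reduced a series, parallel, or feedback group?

The answer is parallel.

Reasoning:
[1] combine D1, D2 in parallel
[2] add D4, D5 (parallel)
[3] combine (D1+D2), D3, (D4+D5) in series
So the answer for step 2 is parallel.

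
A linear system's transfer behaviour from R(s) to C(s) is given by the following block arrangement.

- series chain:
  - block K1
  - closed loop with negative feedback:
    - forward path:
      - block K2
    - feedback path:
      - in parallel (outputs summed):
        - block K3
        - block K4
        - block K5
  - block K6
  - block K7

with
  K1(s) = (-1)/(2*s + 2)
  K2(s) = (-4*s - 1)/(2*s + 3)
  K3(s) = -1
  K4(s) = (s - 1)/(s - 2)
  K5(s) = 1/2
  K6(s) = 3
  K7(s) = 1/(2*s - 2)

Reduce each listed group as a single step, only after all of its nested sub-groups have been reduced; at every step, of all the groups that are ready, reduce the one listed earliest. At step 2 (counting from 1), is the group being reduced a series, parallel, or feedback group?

1. add K3, K4, K5 (parallel)
2. reduce the feedback loop with forward K2 and return (K3+K4+K5)
3. cascade K1, [K2/(1+K2*(K3+K4+K5))], K6, K7
At step 2 the group reduced is feedback.

Answer: feedback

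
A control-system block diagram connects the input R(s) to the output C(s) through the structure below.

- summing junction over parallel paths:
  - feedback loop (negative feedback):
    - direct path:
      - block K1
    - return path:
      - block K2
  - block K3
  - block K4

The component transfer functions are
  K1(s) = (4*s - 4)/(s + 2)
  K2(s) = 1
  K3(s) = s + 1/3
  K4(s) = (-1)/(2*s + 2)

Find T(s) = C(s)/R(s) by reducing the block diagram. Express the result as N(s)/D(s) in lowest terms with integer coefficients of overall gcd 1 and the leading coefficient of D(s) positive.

Step 1 - close the feedback loop around K1, K2; result (4*s - 4)/(5*s - 2)
Step 2 - combine [K1/(1+K1*K2)], K3, K4 in parallel, giving the overall T(s)

Therefore the answer is (30*s^3 + 52*s^2 - 21*s - 22)/(30*s^2 + 18*s - 12).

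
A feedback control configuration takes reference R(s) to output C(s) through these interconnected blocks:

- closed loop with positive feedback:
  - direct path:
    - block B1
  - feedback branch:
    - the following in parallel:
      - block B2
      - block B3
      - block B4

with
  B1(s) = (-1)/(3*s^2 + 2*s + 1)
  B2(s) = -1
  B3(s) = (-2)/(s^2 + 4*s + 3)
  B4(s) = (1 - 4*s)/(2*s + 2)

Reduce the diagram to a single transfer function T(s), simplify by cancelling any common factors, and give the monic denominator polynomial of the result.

Step 1: add B2, B3, B4 (parallel) = (-6*s^2 - 19*s - 7)/(2*s^2 + 8*s + 6)
Step 2: reduce the feedback loop with forward B1 and return (B2+B3+B4) = (-2*s^2 - 8*s - 6)/(6*s^4 + 28*s^3 + 30*s^2 + s - 1)
Step 2 gives the fully reduced T(s), with no common factor left to cancel. The denominator's leading coefficient is 6, so divide each of its coefficients by 6 to get the monic form.

Final answer: s^4 + 14*s^3/3 + 5*s^2 + s/6 - 1/6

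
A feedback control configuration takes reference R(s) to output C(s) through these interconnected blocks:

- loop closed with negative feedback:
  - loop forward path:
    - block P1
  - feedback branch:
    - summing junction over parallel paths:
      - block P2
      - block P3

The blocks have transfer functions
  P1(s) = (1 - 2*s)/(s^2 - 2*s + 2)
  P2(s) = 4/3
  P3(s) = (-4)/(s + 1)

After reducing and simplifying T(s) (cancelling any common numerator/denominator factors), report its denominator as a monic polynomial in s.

Reducing step by step:

[1] combine P2, P3 in parallel; result (4*s - 8)/(3*s + 3)
[2] apply the feedback formula to P1, (P2+P3); result (-6*s^2 - 3*s + 3)/(3*s^3 - 11*s^2 + 20*s - 2)
T(s) is the step-2 result (common factors already cancelled). Leading coefficient of the denominator: 3. Divide through by 3 for the monic polynomial.

Answer: s^3 - 11*s^2/3 + 20*s/3 - 2/3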